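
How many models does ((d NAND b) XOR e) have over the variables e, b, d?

Satisfying assignments: (0,0,0), (0,0,1), (0,1,0), (1,1,1)
Count: 4 out of 8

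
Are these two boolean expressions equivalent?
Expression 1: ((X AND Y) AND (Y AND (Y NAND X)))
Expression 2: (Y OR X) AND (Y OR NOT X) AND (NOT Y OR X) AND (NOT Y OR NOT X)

Yes, they are equivalent — the two output columns agree on all 4 assignments:
Y | X | Expression 1 | Expression 2
-----------------------------------
0 | 0 | 0 | 0
0 | 1 | 0 | 0
1 | 0 | 0 | 0
1 | 1 | 0 | 0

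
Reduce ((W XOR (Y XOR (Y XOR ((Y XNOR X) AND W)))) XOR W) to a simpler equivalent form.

By XOR self-cancellation ((E XOR v) XOR v = E) then XOR self-cancellation ((E XOR v) XOR v = E):
= ((Y XNOR X) AND W)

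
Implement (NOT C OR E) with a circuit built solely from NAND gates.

(((C NAND C) NAND (C NAND C)) NAND (E NAND E))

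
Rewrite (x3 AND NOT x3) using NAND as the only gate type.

((x3 NAND (x3 NAND x3)) NAND (x3 NAND (x3 NAND x3)))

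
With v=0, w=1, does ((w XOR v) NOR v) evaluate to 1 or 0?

Substituting: ((1 XOR 0) NOR 0)
= 0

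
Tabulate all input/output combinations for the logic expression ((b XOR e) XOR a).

e | b | a | Output
------------------
0 | 0 | 0 | 0
0 | 0 | 1 | 1
0 | 1 | 0 | 1
0 | 1 | 1 | 0
1 | 0 | 0 | 1
1 | 0 | 1 | 0
1 | 1 | 0 | 0
1 | 1 | 1 | 1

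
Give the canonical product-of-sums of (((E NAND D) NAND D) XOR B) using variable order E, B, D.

ΠM(1, 2, 6, 7) = (E OR B OR NOT D) AND (E OR NOT B OR D) AND (NOT E OR NOT B OR D) AND (NOT E OR NOT B OR NOT D)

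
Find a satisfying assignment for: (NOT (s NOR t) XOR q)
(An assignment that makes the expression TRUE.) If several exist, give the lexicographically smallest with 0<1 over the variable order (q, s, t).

q=0, s=0, t=1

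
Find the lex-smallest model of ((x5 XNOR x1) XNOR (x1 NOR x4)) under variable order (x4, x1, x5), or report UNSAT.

x4=0, x1=0, x5=0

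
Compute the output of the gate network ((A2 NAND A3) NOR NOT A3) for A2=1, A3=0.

Substituting: ((1 NAND 0) NOR NOT 0)
= 0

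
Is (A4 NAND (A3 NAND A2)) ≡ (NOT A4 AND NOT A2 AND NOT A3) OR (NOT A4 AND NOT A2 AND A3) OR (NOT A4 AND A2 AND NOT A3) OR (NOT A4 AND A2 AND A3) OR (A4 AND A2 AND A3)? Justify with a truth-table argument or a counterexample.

Yes, they are equivalent — the two output columns agree on all 8 assignments:
A4 | A2 | A3 | Expression 1 | Expression 2
------------------------------------------
0 | 0 | 0 | 1 | 1
0 | 0 | 1 | 1 | 1
0 | 1 | 0 | 1 | 1
0 | 1 | 1 | 1 | 1
1 | 0 | 0 | 0 | 0
1 | 0 | 1 | 0 | 0
1 | 1 | 0 | 0 | 0
1 | 1 | 1 | 1 | 1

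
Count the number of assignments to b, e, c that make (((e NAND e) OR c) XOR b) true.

Satisfying assignments: (0,0,0), (0,0,1), (0,1,1), (1,1,0)
Count: 4 out of 8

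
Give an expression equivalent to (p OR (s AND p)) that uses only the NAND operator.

((p NAND p) NAND (((s NAND p) NAND (s NAND p)) NAND ((s NAND p) NAND (s NAND p))))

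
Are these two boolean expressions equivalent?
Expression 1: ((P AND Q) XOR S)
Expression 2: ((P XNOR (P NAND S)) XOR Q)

No. Counterexample: with S=0, P=0, Q=1, Expression 1 = 0 but Expression 2 = 1.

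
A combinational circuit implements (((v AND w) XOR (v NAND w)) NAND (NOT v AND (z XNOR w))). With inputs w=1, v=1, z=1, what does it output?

Substituting: (((1 AND 1) XOR (1 NAND 1)) NAND (NOT 1 AND (1 XNOR 1)))
= 1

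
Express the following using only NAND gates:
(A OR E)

((A NAND A) NAND (E NAND E))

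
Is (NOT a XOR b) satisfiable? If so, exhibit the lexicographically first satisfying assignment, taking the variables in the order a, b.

a=0, b=0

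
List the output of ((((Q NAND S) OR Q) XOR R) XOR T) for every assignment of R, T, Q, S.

R | T | Q | S | Output
----------------------
0 | 0 | 0 | 0 | 1
0 | 0 | 0 | 1 | 1
0 | 0 | 1 | 0 | 1
0 | 0 | 1 | 1 | 1
0 | 1 | 0 | 0 | 0
0 | 1 | 0 | 1 | 0
0 | 1 | 1 | 0 | 0
0 | 1 | 1 | 1 | 0
1 | 0 | 0 | 0 | 0
1 | 0 | 0 | 1 | 0
1 | 0 | 1 | 0 | 0
1 | 0 | 1 | 1 | 0
1 | 1 | 0 | 0 | 1
1 | 1 | 0 | 1 | 1
1 | 1 | 1 | 0 | 1
1 | 1 | 1 | 1 | 1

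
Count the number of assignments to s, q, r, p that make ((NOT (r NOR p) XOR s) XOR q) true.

Satisfying assignments: (0,0,0,1), (0,0,1,0), (0,0,1,1), (0,1,0,0), (1,0,0,0), (1,1,0,1), (1,1,1,0), (1,1,1,1)
Count: 8 out of 16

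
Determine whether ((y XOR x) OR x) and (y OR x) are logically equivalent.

Yes, they are equivalent — the two output columns agree on all 4 assignments:
y | x | Expression 1 | Expression 2
-----------------------------------
0 | 0 | 0 | 0
0 | 1 | 1 | 1
1 | 0 | 1 | 1
1 | 1 | 1 | 1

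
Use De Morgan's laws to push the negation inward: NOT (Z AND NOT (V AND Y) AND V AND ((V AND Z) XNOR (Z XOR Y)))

NOT Z OR (V AND Y) OR NOT V OR NOT ((V AND Z) XNOR (Z XOR Y))
De Morgan's: NOT(AND of terms) = OR of negations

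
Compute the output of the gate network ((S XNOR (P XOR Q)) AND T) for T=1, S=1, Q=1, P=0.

Substituting: ((1 XNOR (0 XOR 1)) AND 1)
= 1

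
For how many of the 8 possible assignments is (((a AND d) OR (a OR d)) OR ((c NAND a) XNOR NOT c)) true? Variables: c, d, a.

Satisfying assignments: (0,0,0), (0,0,1), (0,1,0), (0,1,1), (1,0,1), (1,1,0), (1,1,1)
Count: 7 out of 8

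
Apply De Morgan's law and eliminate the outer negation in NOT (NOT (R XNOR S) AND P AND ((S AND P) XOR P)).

(R XNOR S) OR NOT P OR NOT ((S AND P) XOR P)
De Morgan's: NOT(AND of terms) = OR of negations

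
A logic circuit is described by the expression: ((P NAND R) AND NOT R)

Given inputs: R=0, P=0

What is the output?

Substituting: ((0 NAND 0) AND NOT 0)
= 1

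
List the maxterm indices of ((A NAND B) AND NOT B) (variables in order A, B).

ΠM(1, 3) = (A OR NOT B) AND (NOT A OR NOT B)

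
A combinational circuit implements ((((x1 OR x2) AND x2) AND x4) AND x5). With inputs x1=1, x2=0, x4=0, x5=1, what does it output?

Substituting: ((((1 OR 0) AND 0) AND 0) AND 1)
= 0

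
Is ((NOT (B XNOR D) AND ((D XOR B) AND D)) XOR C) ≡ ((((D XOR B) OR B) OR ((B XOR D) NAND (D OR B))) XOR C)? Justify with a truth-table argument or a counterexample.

No. Counterexample: with D=0, B=0, C=0, Expression 1 = 0 but Expression 2 = 1.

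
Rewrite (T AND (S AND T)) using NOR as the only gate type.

((T NOR T) NOR (((S NOR S) NOR (T NOR T)) NOR ((S NOR S) NOR (T NOR T))))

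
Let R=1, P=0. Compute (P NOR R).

Substituting: (0 NOR 1)
= 0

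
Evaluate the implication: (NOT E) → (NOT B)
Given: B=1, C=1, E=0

Antecedent (NOT E) = 1; consequent (NOT B) = 0.
1 → 0 = 0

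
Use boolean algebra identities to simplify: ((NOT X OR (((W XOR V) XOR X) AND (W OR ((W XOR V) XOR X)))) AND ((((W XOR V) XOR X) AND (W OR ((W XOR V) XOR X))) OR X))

By distribution ((E OR v) AND (E OR NOT v) = E) then absorption (E AND (E OR v) = E):
= ((W XOR V) XOR X)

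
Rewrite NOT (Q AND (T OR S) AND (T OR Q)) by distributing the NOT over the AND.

NOT Q OR NOT (T OR S) OR NOT (T OR Q)
De Morgan's: NOT(AND of terms) = OR of negations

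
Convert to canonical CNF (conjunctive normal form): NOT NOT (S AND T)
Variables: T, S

(T OR S) AND (T OR NOT S) AND (NOT T OR S)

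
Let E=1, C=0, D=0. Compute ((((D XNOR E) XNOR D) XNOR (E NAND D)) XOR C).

Substituting: ((((0 XNOR 1) XNOR 0) XNOR (1 NAND 0)) XOR 0)
= 1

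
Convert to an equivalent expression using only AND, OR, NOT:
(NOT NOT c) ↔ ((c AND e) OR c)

((NOT NOT c) AND ((c AND e) OR c)) OR (NOT c AND NOT ((c AND e) OR c))
(Biconditional = both true or both false)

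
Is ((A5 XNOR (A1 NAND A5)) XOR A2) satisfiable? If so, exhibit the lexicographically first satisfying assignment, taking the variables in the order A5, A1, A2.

A5=0, A1=0, A2=1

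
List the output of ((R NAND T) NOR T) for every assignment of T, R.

T | R | Output
--------------
0 | 0 | 0
0 | 1 | 0
1 | 0 | 0
1 | 1 | 0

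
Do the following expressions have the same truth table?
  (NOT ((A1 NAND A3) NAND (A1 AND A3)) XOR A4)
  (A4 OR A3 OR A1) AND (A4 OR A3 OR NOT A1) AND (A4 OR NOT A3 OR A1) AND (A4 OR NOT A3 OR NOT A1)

Yes, they are equivalent — the two output columns agree on all 8 assignments:
A4 | A3 | A1 | Expression 1 | Expression 2
------------------------------------------
0 | 0 | 0 | 0 | 0
0 | 0 | 1 | 0 | 0
0 | 1 | 0 | 0 | 0
0 | 1 | 1 | 0 | 0
1 | 0 | 0 | 1 | 1
1 | 0 | 1 | 1 | 1
1 | 1 | 0 | 1 | 1
1 | 1 | 1 | 1 | 1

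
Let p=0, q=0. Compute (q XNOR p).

Substituting: (0 XNOR 0)
= 1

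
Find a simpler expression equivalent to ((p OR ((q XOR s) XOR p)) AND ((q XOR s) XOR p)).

By absorption (E AND (E OR v) = E):
= ((q XOR s) XOR p)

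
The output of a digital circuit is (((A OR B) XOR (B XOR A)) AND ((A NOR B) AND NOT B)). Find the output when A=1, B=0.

Substituting: (((1 OR 0) XOR (0 XOR 1)) AND ((1 NOR 0) AND NOT 0))
= 0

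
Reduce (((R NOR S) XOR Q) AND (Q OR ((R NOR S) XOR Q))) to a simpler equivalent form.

By absorption (E AND (E OR v) = E):
= ((R NOR S) XOR Q)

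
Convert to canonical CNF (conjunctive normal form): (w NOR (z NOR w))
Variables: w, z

(w OR z) AND (NOT w OR z) AND (NOT w OR NOT z)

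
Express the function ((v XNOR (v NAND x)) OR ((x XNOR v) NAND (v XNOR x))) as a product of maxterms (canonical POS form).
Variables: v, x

ΠM(0, 3) = (v OR x) AND (NOT v OR NOT x)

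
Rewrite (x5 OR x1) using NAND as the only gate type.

((x5 NAND x5) NAND (x1 NAND x1))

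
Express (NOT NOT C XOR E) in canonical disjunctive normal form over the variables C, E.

(NOT C AND E) OR (C AND NOT E)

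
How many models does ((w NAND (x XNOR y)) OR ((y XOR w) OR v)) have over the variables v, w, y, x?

Satisfying assignments: (0,0,0,0), (0,0,0,1), (0,0,1,0), (0,0,1,1), (0,1,0,0), (0,1,0,1), (0,1,1,0), (1,0,0,0), (1,0,0,1), (1,0,1,0), (1,0,1,1), (1,1,0,0), (1,1,0,1), (1,1,1,0), (1,1,1,1)
Count: 15 out of 16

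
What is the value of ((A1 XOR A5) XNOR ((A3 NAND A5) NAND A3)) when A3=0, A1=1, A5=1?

Substituting: ((1 XOR 1) XNOR ((0 NAND 1) NAND 0))
= 0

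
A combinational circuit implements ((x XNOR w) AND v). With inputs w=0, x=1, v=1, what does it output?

Substituting: ((1 XNOR 0) AND 1)
= 0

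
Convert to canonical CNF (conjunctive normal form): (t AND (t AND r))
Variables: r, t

(r OR t) AND (r OR NOT t) AND (NOT r OR t)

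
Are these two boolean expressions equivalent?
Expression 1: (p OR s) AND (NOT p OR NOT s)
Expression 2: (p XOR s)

Yes, they are equivalent — the two output columns agree on all 4 assignments:
p | s | Expression 1 | Expression 2
-----------------------------------
0 | 0 | 0 | 0
0 | 1 | 1 | 1
1 | 0 | 1 | 1
1 | 1 | 0 | 0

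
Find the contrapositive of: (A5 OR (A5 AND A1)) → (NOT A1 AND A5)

Contrapositive: NOT (NOT A1 AND A5) → NOT (A5 OR (A5 AND A1))
Note: A statement and its contrapositive are logically equivalent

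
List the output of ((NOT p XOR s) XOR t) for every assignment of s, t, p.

s | t | p | Output
------------------
0 | 0 | 0 | 1
0 | 0 | 1 | 0
0 | 1 | 0 | 0
0 | 1 | 1 | 1
1 | 0 | 0 | 0
1 | 0 | 1 | 1
1 | 1 | 0 | 1
1 | 1 | 1 | 0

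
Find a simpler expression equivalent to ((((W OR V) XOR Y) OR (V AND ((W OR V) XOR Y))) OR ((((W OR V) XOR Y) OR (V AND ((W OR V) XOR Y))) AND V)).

By absorption (E OR (E AND v) = E) then absorption (E OR (E AND v) = E):
= ((W OR V) XOR Y)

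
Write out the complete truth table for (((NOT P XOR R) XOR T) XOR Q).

R | T | Q | P | Output
----------------------
0 | 0 | 0 | 0 | 1
0 | 0 | 0 | 1 | 0
0 | 0 | 1 | 0 | 0
0 | 0 | 1 | 1 | 1
0 | 1 | 0 | 0 | 0
0 | 1 | 0 | 1 | 1
0 | 1 | 1 | 0 | 1
0 | 1 | 1 | 1 | 0
1 | 0 | 0 | 0 | 0
1 | 0 | 0 | 1 | 1
1 | 0 | 1 | 0 | 1
1 | 0 | 1 | 1 | 0
1 | 1 | 0 | 0 | 1
1 | 1 | 0 | 1 | 0
1 | 1 | 1 | 0 | 0
1 | 1 | 1 | 1 | 1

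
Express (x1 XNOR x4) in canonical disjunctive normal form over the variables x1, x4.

(NOT x1 AND NOT x4) OR (x1 AND x4)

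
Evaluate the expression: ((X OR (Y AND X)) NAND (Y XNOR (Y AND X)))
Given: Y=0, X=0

Substituting: ((0 OR (0 AND 0)) NAND (0 XNOR (0 AND 0)))
= 1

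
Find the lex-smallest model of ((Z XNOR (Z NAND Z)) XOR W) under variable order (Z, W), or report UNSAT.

Z=0, W=1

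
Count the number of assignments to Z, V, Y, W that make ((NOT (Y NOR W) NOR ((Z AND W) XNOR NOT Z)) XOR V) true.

Satisfying assignments: (0,0,0,0), (0,1,0,1), (0,1,1,0), (0,1,1,1), (1,1,0,0), (1,1,0,1), (1,1,1,0), (1,1,1,1)
Count: 8 out of 16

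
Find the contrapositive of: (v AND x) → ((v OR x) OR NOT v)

Contrapositive: NOT ((v OR x) OR NOT v) → NOT (v AND x)
Note: A statement and its contrapositive are logically equivalent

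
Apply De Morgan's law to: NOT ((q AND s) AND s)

NOT (q AND s) OR NOT s
De Morgan's: NOT(AND of terms) = OR of negations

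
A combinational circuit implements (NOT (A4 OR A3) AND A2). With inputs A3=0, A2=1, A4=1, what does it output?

Substituting: (NOT (1 OR 0) AND 1)
= 0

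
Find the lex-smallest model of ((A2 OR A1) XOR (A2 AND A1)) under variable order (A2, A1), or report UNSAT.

A2=0, A1=1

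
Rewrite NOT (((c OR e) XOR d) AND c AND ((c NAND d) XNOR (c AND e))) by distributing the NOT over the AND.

NOT ((c OR e) XOR d) OR NOT c OR NOT ((c NAND d) XNOR (c AND e))
De Morgan's: NOT(AND of terms) = OR of negations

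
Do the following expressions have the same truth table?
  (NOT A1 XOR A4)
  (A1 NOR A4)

No. Counterexample: with A1=1, A4=1, Expression 1 = 1 but Expression 2 = 0.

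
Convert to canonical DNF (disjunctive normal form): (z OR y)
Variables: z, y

(NOT z AND y) OR (z AND NOT y) OR (z AND y)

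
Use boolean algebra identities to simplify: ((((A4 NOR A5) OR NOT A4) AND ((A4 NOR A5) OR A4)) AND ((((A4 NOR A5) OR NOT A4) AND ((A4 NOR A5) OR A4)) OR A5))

By absorption (E AND (E OR v) = E) then distribution ((E OR v) AND (E OR NOT v) = E):
= (A4 NOR A5)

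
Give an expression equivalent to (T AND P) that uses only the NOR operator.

((T NOR T) NOR (P NOR P))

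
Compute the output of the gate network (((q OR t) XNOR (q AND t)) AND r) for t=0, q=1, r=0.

Substituting: (((1 OR 0) XNOR (1 AND 0)) AND 0)
= 0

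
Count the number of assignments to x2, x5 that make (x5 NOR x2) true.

Satisfying assignments: (0,0)
Count: 1 out of 4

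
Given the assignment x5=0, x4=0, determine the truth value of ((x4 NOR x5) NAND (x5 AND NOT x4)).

Substituting: ((0 NOR 0) NAND (0 AND NOT 0))
= 1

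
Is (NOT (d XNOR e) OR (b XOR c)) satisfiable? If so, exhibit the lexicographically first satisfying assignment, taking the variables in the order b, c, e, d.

b=0, c=0, e=0, d=1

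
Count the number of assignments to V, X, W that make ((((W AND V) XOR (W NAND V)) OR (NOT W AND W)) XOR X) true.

Satisfying assignments: (0,0,0), (0,0,1), (1,0,0), (1,0,1)
Count: 4 out of 8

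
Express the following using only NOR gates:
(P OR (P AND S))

((P NOR ((P NOR P) NOR (S NOR S))) NOR (P NOR ((P NOR P) NOR (S NOR S))))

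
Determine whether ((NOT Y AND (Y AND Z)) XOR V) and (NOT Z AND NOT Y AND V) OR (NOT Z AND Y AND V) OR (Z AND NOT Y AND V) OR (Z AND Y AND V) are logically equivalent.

Yes, they are equivalent — the two output columns agree on all 8 assignments:
Z | Y | V | Expression 1 | Expression 2
---------------------------------------
0 | 0 | 0 | 0 | 0
0 | 0 | 1 | 1 | 1
0 | 1 | 0 | 0 | 0
0 | 1 | 1 | 1 | 1
1 | 0 | 0 | 0 | 0
1 | 0 | 1 | 1 | 1
1 | 1 | 0 | 0 | 0
1 | 1 | 1 | 1 | 1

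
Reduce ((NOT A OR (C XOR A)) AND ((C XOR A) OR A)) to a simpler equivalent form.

By distribution ((E OR v) AND (E OR NOT v) = E):
= (C XOR A)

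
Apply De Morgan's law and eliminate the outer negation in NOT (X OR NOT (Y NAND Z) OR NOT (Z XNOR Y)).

NOT X AND (Y NAND Z) AND (Z XNOR Y)
De Morgan's: NOT(OR of terms) = AND of negations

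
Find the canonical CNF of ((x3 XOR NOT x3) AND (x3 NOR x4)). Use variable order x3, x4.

(x3 OR NOT x4) AND (NOT x3 OR x4) AND (NOT x3 OR NOT x4)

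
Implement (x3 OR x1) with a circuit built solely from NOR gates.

((x3 NOR x1) NOR (x3 NOR x1))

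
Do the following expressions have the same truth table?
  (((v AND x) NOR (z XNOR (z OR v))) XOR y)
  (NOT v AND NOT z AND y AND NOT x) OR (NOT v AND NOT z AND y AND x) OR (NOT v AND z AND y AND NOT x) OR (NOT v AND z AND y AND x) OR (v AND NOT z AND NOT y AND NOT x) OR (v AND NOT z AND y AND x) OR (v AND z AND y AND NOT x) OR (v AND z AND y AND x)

Yes, they are equivalent — the two output columns agree on all 16 assignments:
v | z | y | x | Expression 1 | Expression 2
-------------------------------------------
0 | 0 | 0 | 0 | 0 | 0
0 | 0 | 0 | 1 | 0 | 0
0 | 0 | 1 | 0 | 1 | 1
0 | 0 | 1 | 1 | 1 | 1
0 | 1 | 0 | 0 | 0 | 0
0 | 1 | 0 | 1 | 0 | 0
0 | 1 | 1 | 0 | 1 | 1
0 | 1 | 1 | 1 | 1 | 1
1 | 0 | 0 | 0 | 1 | 1
1 | 0 | 0 | 1 | 0 | 0
1 | 0 | 1 | 0 | 0 | 0
1 | 0 | 1 | 1 | 1 | 1
1 | 1 | 0 | 0 | 0 | 0
1 | 1 | 0 | 1 | 0 | 0
1 | 1 | 1 | 0 | 1 | 1
1 | 1 | 1 | 1 | 1 | 1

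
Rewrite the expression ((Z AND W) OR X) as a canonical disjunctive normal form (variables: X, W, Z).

(NOT X AND W AND Z) OR (X AND NOT W AND NOT Z) OR (X AND NOT W AND Z) OR (X AND W AND NOT Z) OR (X AND W AND Z)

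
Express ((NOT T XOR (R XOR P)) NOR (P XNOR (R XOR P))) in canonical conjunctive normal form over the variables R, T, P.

(R OR T OR P) AND (R OR T OR NOT P) AND (R OR NOT T OR P) AND (R OR NOT T OR NOT P) AND (NOT R OR T OR NOT P) AND (NOT R OR NOT T OR P)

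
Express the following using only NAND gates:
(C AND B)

((C NAND B) NAND (C NAND B))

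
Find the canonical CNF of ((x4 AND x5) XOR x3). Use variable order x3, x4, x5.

(x3 OR x4 OR x5) AND (x3 OR x4 OR NOT x5) AND (x3 OR NOT x4 OR x5) AND (NOT x3 OR NOT x4 OR NOT x5)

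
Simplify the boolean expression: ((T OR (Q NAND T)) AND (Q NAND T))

By absorption (E AND (E OR v) = E):
= (Q NAND T)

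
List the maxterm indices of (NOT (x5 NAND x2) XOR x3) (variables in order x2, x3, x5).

ΠM(0, 1, 4, 7) = (x2 OR x3 OR x5) AND (x2 OR x3 OR NOT x5) AND (NOT x2 OR x3 OR x5) AND (NOT x2 OR NOT x3 OR NOT x5)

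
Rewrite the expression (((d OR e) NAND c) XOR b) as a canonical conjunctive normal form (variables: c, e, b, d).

(c OR e OR NOT b OR d) AND (c OR e OR NOT b OR NOT d) AND (c OR NOT e OR NOT b OR d) AND (c OR NOT e OR NOT b OR NOT d) AND (NOT c OR e OR b OR NOT d) AND (NOT c OR e OR NOT b OR d) AND (NOT c OR NOT e OR b OR d) AND (NOT c OR NOT e OR b OR NOT d)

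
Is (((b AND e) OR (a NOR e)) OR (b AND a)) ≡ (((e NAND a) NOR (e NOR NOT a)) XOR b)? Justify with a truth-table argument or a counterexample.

No. Counterexample: with b=0, a=0, e=0, Expression 1 = 1 but Expression 2 = 0.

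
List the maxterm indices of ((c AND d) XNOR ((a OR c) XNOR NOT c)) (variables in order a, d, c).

ΠM(3, 4, 6, 7) = (a OR NOT d OR NOT c) AND (NOT a OR d OR c) AND (NOT a OR NOT d OR c) AND (NOT a OR NOT d OR NOT c)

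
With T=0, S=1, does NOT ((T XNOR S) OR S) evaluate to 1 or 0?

Substituting: NOT ((0 XNOR 1) OR 1)
= 0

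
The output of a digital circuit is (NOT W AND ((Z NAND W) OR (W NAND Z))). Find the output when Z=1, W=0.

Substituting: (NOT 0 AND ((1 NAND 0) OR (0 NAND 1)))
= 1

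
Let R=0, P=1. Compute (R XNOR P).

Substituting: (0 XNOR 1)
= 0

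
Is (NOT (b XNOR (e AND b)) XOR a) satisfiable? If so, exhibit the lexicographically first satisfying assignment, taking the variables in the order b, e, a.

b=0, e=0, a=1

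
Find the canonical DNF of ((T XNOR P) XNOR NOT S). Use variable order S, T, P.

(NOT S AND NOT T AND NOT P) OR (NOT S AND T AND P) OR (S AND NOT T AND P) OR (S AND T AND NOT P)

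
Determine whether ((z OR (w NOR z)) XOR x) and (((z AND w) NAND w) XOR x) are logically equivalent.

No. Counterexample: with w=1, x=0, z=0, Expression 1 = 0 but Expression 2 = 1.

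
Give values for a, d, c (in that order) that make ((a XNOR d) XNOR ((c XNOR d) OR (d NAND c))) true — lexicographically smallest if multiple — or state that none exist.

a=0, d=0, c=0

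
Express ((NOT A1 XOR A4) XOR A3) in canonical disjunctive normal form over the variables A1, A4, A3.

(NOT A1 AND NOT A4 AND NOT A3) OR (NOT A1 AND A4 AND A3) OR (A1 AND NOT A4 AND A3) OR (A1 AND A4 AND NOT A3)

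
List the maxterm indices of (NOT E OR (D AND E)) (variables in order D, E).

ΠM(1) = (D OR NOT E)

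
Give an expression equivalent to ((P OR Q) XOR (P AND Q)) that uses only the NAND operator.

((((P NAND P) NAND (Q NAND Q)) NAND (((P NAND P) NAND (Q NAND Q)) NAND ((P NAND Q) NAND (P NAND Q)))) NAND (((P NAND Q) NAND (P NAND Q)) NAND (((P NAND P) NAND (Q NAND Q)) NAND ((P NAND Q) NAND (P NAND Q)))))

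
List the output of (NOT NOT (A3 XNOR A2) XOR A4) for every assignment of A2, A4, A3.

A2 | A4 | A3 | Output
---------------------
0 | 0 | 0 | 1
0 | 0 | 1 | 0
0 | 1 | 0 | 0
0 | 1 | 1 | 1
1 | 0 | 0 | 0
1 | 0 | 1 | 1
1 | 1 | 0 | 1
1 | 1 | 1 | 0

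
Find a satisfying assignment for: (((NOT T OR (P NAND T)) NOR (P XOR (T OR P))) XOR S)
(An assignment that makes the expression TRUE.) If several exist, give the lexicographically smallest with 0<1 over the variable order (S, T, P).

S=0, T=1, P=1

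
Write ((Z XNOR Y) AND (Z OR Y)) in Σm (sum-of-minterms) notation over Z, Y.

Σm(3) = (Z AND Y)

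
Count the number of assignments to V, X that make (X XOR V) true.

Satisfying assignments: (0,1), (1,0)
Count: 2 out of 4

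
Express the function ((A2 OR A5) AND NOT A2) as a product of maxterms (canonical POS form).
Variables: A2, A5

ΠM(0, 2, 3) = (A2 OR A5) AND (NOT A2 OR A5) AND (NOT A2 OR NOT A5)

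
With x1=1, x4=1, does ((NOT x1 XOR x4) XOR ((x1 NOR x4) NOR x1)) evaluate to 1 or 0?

Substituting: ((NOT 1 XOR 1) XOR ((1 NOR 1) NOR 1))
= 1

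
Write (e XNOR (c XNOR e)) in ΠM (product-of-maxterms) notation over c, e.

ΠM(0, 1) = (c OR e) AND (c OR NOT e)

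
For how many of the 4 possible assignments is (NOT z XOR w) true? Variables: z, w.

Satisfying assignments: (0,0), (1,1)
Count: 2 out of 4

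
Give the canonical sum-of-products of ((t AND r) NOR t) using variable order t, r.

Σm(0, 1) = (NOT t AND NOT r) OR (NOT t AND r)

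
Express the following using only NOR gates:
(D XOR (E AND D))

((((D NOR ((E NOR E) NOR (D NOR D))) NOR (D NOR ((E NOR E) NOR (D NOR D)))) NOR ((D NOR ((E NOR E) NOR (D NOR D))) NOR (D NOR ((E NOR E) NOR (D NOR D))))) NOR ((((D NOR D) NOR (((E NOR E) NOR (D NOR D)) NOR ((E NOR E) NOR (D NOR D)))) NOR ((D NOR D) NOR (((E NOR E) NOR (D NOR D)) NOR ((E NOR E) NOR (D NOR D))))) NOR (((D NOR D) NOR (((E NOR E) NOR (D NOR D)) NOR ((E NOR E) NOR (D NOR D)))) NOR ((D NOR D) NOR (((E NOR E) NOR (D NOR D)) NOR ((E NOR E) NOR (D NOR D)))))))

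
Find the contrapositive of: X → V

Contrapositive: NOT V → NOT X
Note: A statement and its contrapositive are logically equivalent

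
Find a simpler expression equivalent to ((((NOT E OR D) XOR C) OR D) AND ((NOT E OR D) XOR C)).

By absorption (E AND (E OR v) = E):
= ((NOT E OR D) XOR C)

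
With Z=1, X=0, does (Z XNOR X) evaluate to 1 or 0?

Substituting: (1 XNOR 0)
= 0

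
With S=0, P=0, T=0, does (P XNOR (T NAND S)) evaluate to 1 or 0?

Substituting: (0 XNOR (0 NAND 0))
= 0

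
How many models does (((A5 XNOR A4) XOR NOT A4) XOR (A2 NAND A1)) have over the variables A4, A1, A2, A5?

Satisfying assignments: (0,0,0,0), (0,0,1,0), (0,1,0,0), (0,1,1,1), (1,0,0,0), (1,0,1,0), (1,1,0,0), (1,1,1,1)
Count: 8 out of 16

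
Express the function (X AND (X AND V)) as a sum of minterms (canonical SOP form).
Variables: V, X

Σm(3) = (V AND X)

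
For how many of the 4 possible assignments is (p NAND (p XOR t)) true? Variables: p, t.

Satisfying assignments: (0,0), (0,1), (1,1)
Count: 3 out of 4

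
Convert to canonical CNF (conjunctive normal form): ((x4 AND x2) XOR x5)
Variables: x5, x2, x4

(x5 OR x2 OR x4) AND (x5 OR x2 OR NOT x4) AND (x5 OR NOT x2 OR x4) AND (NOT x5 OR NOT x2 OR NOT x4)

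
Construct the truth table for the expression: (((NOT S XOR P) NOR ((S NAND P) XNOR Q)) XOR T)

Q | T | S | P | Output
----------------------
0 | 0 | 0 | 0 | 0
0 | 0 | 0 | 1 | 1
0 | 0 | 1 | 0 | 1
0 | 0 | 1 | 1 | 0
0 | 1 | 0 | 0 | 1
0 | 1 | 0 | 1 | 0
0 | 1 | 1 | 0 | 0
0 | 1 | 1 | 1 | 1
1 | 0 | 0 | 0 | 0
1 | 0 | 0 | 1 | 0
1 | 0 | 1 | 0 | 0
1 | 0 | 1 | 1 | 0
1 | 1 | 0 | 0 | 1
1 | 1 | 0 | 1 | 1
1 | 1 | 1 | 0 | 1
1 | 1 | 1 | 1 | 1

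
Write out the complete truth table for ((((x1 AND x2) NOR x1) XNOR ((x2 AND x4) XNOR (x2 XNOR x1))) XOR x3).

x3 | x2 | x1 | x4 | Output
--------------------------
0 | 0 | 0 | 0 | 0
0 | 0 | 0 | 1 | 0
0 | 0 | 1 | 0 | 0
0 | 0 | 1 | 1 | 0
0 | 1 | 0 | 0 | 1
0 | 1 | 0 | 1 | 0
0 | 1 | 1 | 0 | 1
0 | 1 | 1 | 1 | 0
1 | 0 | 0 | 0 | 1
1 | 0 | 0 | 1 | 1
1 | 0 | 1 | 0 | 1
1 | 0 | 1 | 1 | 1
1 | 1 | 0 | 0 | 0
1 | 1 | 0 | 1 | 1
1 | 1 | 1 | 0 | 0
1 | 1 | 1 | 1 | 1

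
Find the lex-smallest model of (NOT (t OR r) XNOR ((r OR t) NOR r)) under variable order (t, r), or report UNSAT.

t=0, r=0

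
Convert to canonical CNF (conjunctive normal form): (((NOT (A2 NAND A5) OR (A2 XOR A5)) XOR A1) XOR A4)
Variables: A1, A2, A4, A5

(A1 OR A2 OR A4 OR A5) AND (A1 OR A2 OR NOT A4 OR NOT A5) AND (A1 OR NOT A2 OR NOT A4 OR A5) AND (A1 OR NOT A2 OR NOT A4 OR NOT A5) AND (NOT A1 OR A2 OR A4 OR NOT A5) AND (NOT A1 OR A2 OR NOT A4 OR A5) AND (NOT A1 OR NOT A2 OR A4 OR A5) AND (NOT A1 OR NOT A2 OR A4 OR NOT A5)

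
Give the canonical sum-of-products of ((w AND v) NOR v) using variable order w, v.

Σm(0, 2) = (NOT w AND NOT v) OR (w AND NOT v)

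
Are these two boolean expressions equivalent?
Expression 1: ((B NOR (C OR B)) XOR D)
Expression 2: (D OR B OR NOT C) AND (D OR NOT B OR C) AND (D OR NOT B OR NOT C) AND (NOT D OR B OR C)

Yes, they are equivalent — the two output columns agree on all 8 assignments:
D | B | C | Expression 1 | Expression 2
---------------------------------------
0 | 0 | 0 | 1 | 1
0 | 0 | 1 | 0 | 0
0 | 1 | 0 | 0 | 0
0 | 1 | 1 | 0 | 0
1 | 0 | 0 | 0 | 0
1 | 0 | 1 | 1 | 1
1 | 1 | 0 | 1 | 1
1 | 1 | 1 | 1 | 1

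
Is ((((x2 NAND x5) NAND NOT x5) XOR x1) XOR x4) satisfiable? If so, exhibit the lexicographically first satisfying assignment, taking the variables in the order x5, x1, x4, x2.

x5=0, x1=0, x4=1, x2=0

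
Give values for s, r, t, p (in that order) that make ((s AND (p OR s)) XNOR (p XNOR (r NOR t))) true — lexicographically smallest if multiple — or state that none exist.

s=0, r=0, t=0, p=0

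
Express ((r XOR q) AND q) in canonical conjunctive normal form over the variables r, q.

(r OR q) AND (NOT r OR q) AND (NOT r OR NOT q)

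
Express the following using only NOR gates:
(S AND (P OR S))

((S NOR S) NOR (((P NOR S) NOR (P NOR S)) NOR ((P NOR S) NOR (P NOR S))))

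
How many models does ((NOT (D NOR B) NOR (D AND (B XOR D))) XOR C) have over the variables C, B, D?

Satisfying assignments: (0,0,0), (1,0,1), (1,1,0), (1,1,1)
Count: 4 out of 8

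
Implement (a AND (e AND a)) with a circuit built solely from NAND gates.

((a NAND ((e NAND a) NAND (e NAND a))) NAND (a NAND ((e NAND a) NAND (e NAND a))))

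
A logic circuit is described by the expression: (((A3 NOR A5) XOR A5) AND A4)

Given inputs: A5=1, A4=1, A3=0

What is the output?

Substituting: (((0 NOR 1) XOR 1) AND 1)
= 1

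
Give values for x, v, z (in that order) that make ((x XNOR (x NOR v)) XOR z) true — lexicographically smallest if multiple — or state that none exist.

x=0, v=0, z=1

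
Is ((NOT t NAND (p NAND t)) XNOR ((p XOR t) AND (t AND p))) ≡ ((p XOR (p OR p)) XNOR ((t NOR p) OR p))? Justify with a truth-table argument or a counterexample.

No. Counterexample: with t=0, p=0, Expression 1 = 1 but Expression 2 = 0.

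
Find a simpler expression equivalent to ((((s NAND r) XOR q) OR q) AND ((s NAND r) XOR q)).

By absorption (E AND (E OR v) = E):
= ((s NAND r) XOR q)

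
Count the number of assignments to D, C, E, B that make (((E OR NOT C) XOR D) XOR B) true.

Satisfying assignments: (0,0,0,0), (0,0,1,0), (0,1,0,1), (0,1,1,0), (1,0,0,1), (1,0,1,1), (1,1,0,0), (1,1,1,1)
Count: 8 out of 16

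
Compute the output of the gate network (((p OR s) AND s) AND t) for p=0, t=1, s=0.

Substituting: (((0 OR 0) AND 0) AND 1)
= 0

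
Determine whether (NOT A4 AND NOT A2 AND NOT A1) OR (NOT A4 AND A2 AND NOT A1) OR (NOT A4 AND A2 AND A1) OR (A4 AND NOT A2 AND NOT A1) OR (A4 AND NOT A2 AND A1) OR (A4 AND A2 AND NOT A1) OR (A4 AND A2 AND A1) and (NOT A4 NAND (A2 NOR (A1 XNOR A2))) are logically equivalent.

Yes, they are equivalent — the two output columns agree on all 8 assignments:
A4 | A2 | A1 | Expression 1 | Expression 2
------------------------------------------
0 | 0 | 0 | 1 | 1
0 | 0 | 1 | 0 | 0
0 | 1 | 0 | 1 | 1
0 | 1 | 1 | 1 | 1
1 | 0 | 0 | 1 | 1
1 | 0 | 1 | 1 | 1
1 | 1 | 0 | 1 | 1
1 | 1 | 1 | 1 | 1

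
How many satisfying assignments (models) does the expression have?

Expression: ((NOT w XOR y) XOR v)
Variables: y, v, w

Satisfying assignments: (0,0,0), (0,1,1), (1,0,1), (1,1,0)
Count: 4 out of 8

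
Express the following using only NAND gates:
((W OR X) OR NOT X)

((((W NAND W) NAND (X NAND X)) NAND ((W NAND W) NAND (X NAND X))) NAND ((X NAND X) NAND (X NAND X)))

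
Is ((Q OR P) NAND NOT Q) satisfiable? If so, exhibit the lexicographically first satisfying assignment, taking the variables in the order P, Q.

P=0, Q=0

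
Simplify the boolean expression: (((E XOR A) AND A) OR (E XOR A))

By absorption (E OR (E AND v) = E):
= (E XOR A)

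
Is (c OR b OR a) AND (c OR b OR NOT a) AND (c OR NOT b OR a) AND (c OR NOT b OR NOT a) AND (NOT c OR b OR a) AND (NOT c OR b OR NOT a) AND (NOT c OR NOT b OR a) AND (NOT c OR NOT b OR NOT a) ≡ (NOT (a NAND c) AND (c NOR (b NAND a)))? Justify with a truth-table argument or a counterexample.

Yes, they are equivalent — the two output columns agree on all 8 assignments:
c | b | a | Expression 1 | Expression 2
---------------------------------------
0 | 0 | 0 | 0 | 0
0 | 0 | 1 | 0 | 0
0 | 1 | 0 | 0 | 0
0 | 1 | 1 | 0 | 0
1 | 0 | 0 | 0 | 0
1 | 0 | 1 | 0 | 0
1 | 1 | 0 | 0 | 0
1 | 1 | 1 | 0 | 0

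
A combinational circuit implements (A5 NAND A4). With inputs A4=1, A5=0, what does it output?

Substituting: (0 NAND 1)
= 1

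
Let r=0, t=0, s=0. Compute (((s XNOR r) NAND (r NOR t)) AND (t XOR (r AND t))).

Substituting: (((0 XNOR 0) NAND (0 NOR 0)) AND (0 XOR (0 AND 0)))
= 0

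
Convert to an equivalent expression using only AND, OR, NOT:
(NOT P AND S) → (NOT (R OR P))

NOT (NOT P AND S) OR (NOT (R OR P))
(Implication elimination: A → B = NOT A OR B)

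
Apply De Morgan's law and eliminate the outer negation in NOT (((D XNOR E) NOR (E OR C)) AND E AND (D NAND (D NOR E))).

NOT ((D XNOR E) NOR (E OR C)) OR NOT E OR NOT (D NAND (D NOR E))
De Morgan's: NOT(AND of terms) = OR of negations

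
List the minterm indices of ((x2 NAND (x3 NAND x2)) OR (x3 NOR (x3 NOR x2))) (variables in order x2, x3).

Σm(0, 1, 2, 3) = (NOT x2 AND NOT x3) OR (NOT x2 AND x3) OR (x2 AND NOT x3) OR (x2 AND x3)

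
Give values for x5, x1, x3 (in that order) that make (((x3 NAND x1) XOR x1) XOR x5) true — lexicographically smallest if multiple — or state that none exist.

x5=0, x1=0, x3=0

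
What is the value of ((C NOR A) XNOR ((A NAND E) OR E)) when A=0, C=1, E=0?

Substituting: ((1 NOR 0) XNOR ((0 NAND 0) OR 0))
= 0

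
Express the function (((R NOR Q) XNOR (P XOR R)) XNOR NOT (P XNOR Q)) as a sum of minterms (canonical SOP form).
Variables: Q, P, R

Σm(0, 1, 2, 3, 4, 6) = (NOT Q AND NOT P AND NOT R) OR (NOT Q AND NOT P AND R) OR (NOT Q AND P AND NOT R) OR (NOT Q AND P AND R) OR (Q AND NOT P AND NOT R) OR (Q AND P AND NOT R)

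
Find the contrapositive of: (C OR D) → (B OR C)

Contrapositive: NOT (B OR C) → NOT (C OR D)
Note: A statement and its contrapositive are logically equivalent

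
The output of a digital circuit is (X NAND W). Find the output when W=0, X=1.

Substituting: (1 NAND 0)
= 1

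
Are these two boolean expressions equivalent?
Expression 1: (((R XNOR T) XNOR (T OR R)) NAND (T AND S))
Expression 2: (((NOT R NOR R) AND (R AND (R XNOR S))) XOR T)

No. Counterexample: with R=0, S=0, T=0, Expression 1 = 1 but Expression 2 = 0.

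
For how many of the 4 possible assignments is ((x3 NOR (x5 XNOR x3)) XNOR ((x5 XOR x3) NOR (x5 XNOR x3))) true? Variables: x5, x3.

Satisfying assignments: (0,0), (0,1), (1,1)
Count: 3 out of 4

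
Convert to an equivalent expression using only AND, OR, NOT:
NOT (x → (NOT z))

x AND z
(Negated implication: NOT(A → B) = A AND NOT B)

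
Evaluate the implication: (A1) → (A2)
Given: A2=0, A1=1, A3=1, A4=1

Antecedent (A1) = 1; consequent (A2) = 0.
1 → 0 = 0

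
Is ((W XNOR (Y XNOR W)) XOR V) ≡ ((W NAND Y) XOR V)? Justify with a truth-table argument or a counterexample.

No. Counterexample: with Y=0, W=0, V=0, Expression 1 = 0 but Expression 2 = 1.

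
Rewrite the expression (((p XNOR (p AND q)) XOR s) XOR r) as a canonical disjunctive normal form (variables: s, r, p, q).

(NOT s AND NOT r AND NOT p AND NOT q) OR (NOT s AND NOT r AND NOT p AND q) OR (NOT s AND NOT r AND p AND q) OR (NOT s AND r AND p AND NOT q) OR (s AND NOT r AND p AND NOT q) OR (s AND r AND NOT p AND NOT q) OR (s AND r AND NOT p AND q) OR (s AND r AND p AND q)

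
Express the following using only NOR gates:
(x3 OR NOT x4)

((x3 NOR (x4 NOR x4)) NOR (x3 NOR (x4 NOR x4)))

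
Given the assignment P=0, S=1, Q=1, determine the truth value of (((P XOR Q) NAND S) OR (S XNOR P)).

Substituting: (((0 XOR 1) NAND 1) OR (1 XNOR 0))
= 0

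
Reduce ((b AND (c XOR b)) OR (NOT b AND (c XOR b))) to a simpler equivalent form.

By distribution ((E AND v) OR (E AND NOT v) = E):
= (c XOR b)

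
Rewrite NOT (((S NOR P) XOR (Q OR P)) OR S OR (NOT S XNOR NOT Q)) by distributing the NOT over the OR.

NOT ((S NOR P) XOR (Q OR P)) AND NOT S AND NOT (NOT S XNOR NOT Q)
De Morgan's: NOT(OR of terms) = AND of negations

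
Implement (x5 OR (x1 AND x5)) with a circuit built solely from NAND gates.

((x5 NAND x5) NAND (((x1 NAND x5) NAND (x1 NAND x5)) NAND ((x1 NAND x5) NAND (x1 NAND x5))))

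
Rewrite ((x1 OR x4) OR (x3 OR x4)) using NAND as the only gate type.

((((x1 NAND x1) NAND (x4 NAND x4)) NAND ((x1 NAND x1) NAND (x4 NAND x4))) NAND (((x3 NAND x3) NAND (x4 NAND x4)) NAND ((x3 NAND x3) NAND (x4 NAND x4))))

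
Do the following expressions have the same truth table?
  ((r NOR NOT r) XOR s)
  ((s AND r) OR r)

No. Counterexample: with r=0, s=1, Expression 1 = 1 but Expression 2 = 0.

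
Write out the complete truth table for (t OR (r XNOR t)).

r | t | Output
--------------
0 | 0 | 1
0 | 1 | 1
1 | 0 | 0
1 | 1 | 1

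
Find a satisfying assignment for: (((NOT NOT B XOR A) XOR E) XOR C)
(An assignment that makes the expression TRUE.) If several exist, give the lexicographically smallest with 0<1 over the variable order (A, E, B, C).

A=0, E=0, B=0, C=1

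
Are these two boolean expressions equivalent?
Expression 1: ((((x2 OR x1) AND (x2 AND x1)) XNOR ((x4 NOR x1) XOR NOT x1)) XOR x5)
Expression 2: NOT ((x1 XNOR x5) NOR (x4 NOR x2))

No. Counterexample: with x5=0, x2=0, x4=1, x1=0, Expression 1 = 0 but Expression 2 = 1.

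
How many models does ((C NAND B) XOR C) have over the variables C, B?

Satisfying assignments: (0,0), (0,1), (1,1)
Count: 3 out of 4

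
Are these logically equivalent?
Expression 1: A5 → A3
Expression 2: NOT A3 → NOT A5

Yes, Contrapositive is always equivalent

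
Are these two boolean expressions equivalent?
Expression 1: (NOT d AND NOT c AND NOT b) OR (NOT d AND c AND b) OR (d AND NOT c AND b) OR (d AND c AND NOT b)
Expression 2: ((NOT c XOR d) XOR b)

Yes, they are equivalent — the two output columns agree on all 8 assignments:
d | c | b | Expression 1 | Expression 2
---------------------------------------
0 | 0 | 0 | 1 | 1
0 | 0 | 1 | 0 | 0
0 | 1 | 0 | 0 | 0
0 | 1 | 1 | 1 | 1
1 | 0 | 0 | 0 | 0
1 | 0 | 1 | 1 | 1
1 | 1 | 0 | 1 | 1
1 | 1 | 1 | 0 | 0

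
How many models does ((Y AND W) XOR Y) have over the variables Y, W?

Satisfying assignments: (1,0)
Count: 1 out of 4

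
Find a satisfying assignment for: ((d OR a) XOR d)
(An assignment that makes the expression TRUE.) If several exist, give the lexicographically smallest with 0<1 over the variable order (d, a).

d=0, a=1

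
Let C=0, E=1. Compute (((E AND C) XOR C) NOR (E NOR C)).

Substituting: (((1 AND 0) XOR 0) NOR (1 NOR 0))
= 1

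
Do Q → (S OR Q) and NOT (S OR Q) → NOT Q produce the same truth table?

Yes, Contrapositive is always equivalent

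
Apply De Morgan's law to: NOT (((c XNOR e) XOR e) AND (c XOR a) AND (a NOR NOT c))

NOT ((c XNOR e) XOR e) OR NOT (c XOR a) OR NOT (a NOR NOT c)
De Morgan's: NOT(AND of terms) = OR of negations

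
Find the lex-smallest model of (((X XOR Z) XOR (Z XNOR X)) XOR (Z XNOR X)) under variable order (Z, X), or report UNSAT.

Z=0, X=1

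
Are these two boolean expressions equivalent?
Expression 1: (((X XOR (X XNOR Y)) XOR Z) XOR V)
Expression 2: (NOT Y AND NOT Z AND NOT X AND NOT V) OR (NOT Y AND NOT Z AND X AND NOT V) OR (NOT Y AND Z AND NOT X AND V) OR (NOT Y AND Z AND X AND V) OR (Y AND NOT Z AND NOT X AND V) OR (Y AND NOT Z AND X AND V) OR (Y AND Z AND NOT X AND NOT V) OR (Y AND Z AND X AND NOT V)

Yes, they are equivalent — the two output columns agree on all 16 assignments:
Y | Z | X | V | Expression 1 | Expression 2
-------------------------------------------
0 | 0 | 0 | 0 | 1 | 1
0 | 0 | 0 | 1 | 0 | 0
0 | 0 | 1 | 0 | 1 | 1
0 | 0 | 1 | 1 | 0 | 0
0 | 1 | 0 | 0 | 0 | 0
0 | 1 | 0 | 1 | 1 | 1
0 | 1 | 1 | 0 | 0 | 0
0 | 1 | 1 | 1 | 1 | 1
1 | 0 | 0 | 0 | 0 | 0
1 | 0 | 0 | 1 | 1 | 1
1 | 0 | 1 | 0 | 0 | 0
1 | 0 | 1 | 1 | 1 | 1
1 | 1 | 0 | 0 | 1 | 1
1 | 1 | 0 | 1 | 0 | 0
1 | 1 | 1 | 0 | 1 | 1
1 | 1 | 1 | 1 | 0 | 0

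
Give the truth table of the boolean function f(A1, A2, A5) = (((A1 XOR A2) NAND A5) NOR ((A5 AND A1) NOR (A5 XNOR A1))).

A1 | A2 | A5 | Output
---------------------
0 | 0 | 0 | 0
0 | 0 | 1 | 0
0 | 1 | 0 | 0
0 | 1 | 1 | 0
1 | 0 | 0 | 0
1 | 0 | 1 | 1
1 | 1 | 0 | 0
1 | 1 | 1 | 0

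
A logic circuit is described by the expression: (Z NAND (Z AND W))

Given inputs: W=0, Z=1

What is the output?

Substituting: (1 NAND (1 AND 0))
= 1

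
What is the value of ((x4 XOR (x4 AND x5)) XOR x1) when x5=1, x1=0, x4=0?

Substituting: ((0 XOR (0 AND 1)) XOR 0)
= 0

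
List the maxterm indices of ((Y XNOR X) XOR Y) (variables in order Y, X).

ΠM(1, 3) = (Y OR NOT X) AND (NOT Y OR NOT X)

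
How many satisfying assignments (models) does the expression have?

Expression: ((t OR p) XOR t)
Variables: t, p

Satisfying assignments: (0,1)
Count: 1 out of 4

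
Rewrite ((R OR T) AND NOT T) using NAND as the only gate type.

((((R NAND R) NAND (T NAND T)) NAND (T NAND T)) NAND (((R NAND R) NAND (T NAND T)) NAND (T NAND T)))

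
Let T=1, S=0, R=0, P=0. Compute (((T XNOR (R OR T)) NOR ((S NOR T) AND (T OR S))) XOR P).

Substituting: (((1 XNOR (0 OR 1)) NOR ((0 NOR 1) AND (1 OR 0))) XOR 0)
= 0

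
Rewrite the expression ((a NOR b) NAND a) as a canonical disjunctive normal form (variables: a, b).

(NOT a AND NOT b) OR (NOT a AND b) OR (a AND NOT b) OR (a AND b)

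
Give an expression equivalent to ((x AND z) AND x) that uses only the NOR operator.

((((x NOR x) NOR (z NOR z)) NOR ((x NOR x) NOR (z NOR z))) NOR (x NOR x))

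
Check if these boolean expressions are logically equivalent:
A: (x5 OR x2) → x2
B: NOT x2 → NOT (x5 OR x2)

Yes, Contrapositive is always equivalent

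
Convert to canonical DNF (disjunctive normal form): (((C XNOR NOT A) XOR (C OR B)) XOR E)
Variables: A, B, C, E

(NOT A AND NOT B AND NOT C AND E) OR (NOT A AND NOT B AND C AND E) OR (NOT A AND B AND NOT C AND NOT E) OR (NOT A AND B AND C AND E) OR (A AND NOT B AND NOT C AND NOT E) OR (A AND NOT B AND C AND NOT E) OR (A AND B AND NOT C AND E) OR (A AND B AND C AND NOT E)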